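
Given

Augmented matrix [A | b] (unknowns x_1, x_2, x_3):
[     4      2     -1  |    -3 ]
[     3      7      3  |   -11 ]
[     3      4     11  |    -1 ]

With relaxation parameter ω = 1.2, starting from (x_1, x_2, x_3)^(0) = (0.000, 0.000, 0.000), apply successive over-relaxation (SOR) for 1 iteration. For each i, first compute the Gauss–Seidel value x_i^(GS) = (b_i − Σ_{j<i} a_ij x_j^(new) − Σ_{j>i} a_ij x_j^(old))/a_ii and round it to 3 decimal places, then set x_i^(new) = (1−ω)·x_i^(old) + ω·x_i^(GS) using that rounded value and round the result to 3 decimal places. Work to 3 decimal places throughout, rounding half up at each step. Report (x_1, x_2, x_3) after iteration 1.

Iteration 1:
  x_1: GS value = (-3 - (2)·0.000 - (-1)·0.000) / (4) = -0.750;  x_1 ← (1−ω)·0.000 + ω·-0.750 = -0.900
  x_2: GS value = (-11 - (3)·-0.900 - (3)·0.000) / (7) = -1.186;  x_2 ← (1−ω)·0.000 + ω·-1.186 = -1.423
  x_3: GS value = (-1 - (3)·-0.900 - (4)·-1.423) / (11) = 0.672;  x_3 ← (1−ω)·0.000 + ω·0.672 = 0.806

(-0.900, -1.423, 0.806)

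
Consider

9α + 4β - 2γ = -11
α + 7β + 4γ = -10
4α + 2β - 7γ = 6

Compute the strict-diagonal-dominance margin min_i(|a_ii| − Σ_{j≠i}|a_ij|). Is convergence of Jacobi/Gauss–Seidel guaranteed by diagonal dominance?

row 1: |9| − (4+2) = 3
row 2: |7| − (1+4) = 2
row 3: |-7| − (4+2) = 1
minimum over rows = 1 → strictly diagonally dominant (convergence guaranteed)

1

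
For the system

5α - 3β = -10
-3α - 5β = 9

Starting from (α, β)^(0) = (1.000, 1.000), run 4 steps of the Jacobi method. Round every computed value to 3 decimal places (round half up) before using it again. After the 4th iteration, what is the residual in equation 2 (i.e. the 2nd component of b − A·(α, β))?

2.204

Iteration 1:
  α = (-10 - (-3)·1.000) / (5) = -1.400
  β = (9 - (-3)·1.000) / (-5) = -2.400
Iteration 2:
  α = (-10 - (-3)·-2.400) / (5) = -3.440
  β = (9 - (-3)·-1.400) / (-5) = -0.960
Iteration 3:
  α = (-10 - (-3)·-0.960) / (5) = -2.576
  β = (9 - (-3)·-3.440) / (-5) = 0.264
Iteration 4:
  α = (-10 - (-3)·0.264) / (5) = -1.842
  β = (9 - (-3)·-2.576) / (-5) = -0.254
Residual b − A·x = (-1.552, 2.204)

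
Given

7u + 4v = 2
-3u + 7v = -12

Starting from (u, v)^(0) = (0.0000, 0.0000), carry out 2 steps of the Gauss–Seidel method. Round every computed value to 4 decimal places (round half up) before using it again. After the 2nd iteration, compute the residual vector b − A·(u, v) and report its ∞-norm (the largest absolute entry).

Iteration 1:
  u = (2 - (4)·0.0000) / (7) = 0.2857
  v = (-12 - (-3)·0.2857) / (7) = -1.5918
Iteration 2:
  u = (2 - (4)·-1.5918) / (7) = 1.1953
  v = (-12 - (-3)·1.1953) / (7) = -1.2020
Residual b − A·x = (-1.5591, -0.0001); ∞-norm = 1.5591

1.5591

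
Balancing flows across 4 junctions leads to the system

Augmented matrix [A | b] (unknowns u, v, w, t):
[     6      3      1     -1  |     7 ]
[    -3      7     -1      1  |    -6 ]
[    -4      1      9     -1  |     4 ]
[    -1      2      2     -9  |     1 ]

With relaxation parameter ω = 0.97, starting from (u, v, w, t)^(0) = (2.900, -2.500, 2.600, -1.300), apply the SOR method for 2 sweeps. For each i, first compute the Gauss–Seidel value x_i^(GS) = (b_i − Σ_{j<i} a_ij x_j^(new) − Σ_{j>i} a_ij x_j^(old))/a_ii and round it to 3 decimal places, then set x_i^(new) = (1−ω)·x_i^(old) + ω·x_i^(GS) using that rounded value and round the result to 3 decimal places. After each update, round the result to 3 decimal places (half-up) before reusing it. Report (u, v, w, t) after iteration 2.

(0.818, -0.324, 0.850, -0.083)

Iteration 1:
  u: GS value = (7 - (3)·-2.500 - (1)·2.600 - (-1)·-1.300) / (6) = 1.767;  u ← (1−ω)·2.900 + ω·1.767 = 1.801
  v: GS value = (-6 - (-3)·1.801 - (-1)·2.600 - (1)·-1.300) / (7) = 0.472;  v ← (1−ω)·-2.500 + ω·0.472 = 0.383
  w: GS value = (4 - (-4)·1.801 - (1)·0.383 - (-1)·-1.300) / (9) = 1.058;  w ← (1−ω)·2.600 + ω·1.058 = 1.104
  t: GS value = (1 - (-1)·1.801 - (2)·0.383 - (2)·1.104) / (-9) = 0.019;  t ← (1−ω)·-1.300 + ω·0.019 = -0.021
Iteration 2:
  u: GS value = (7 - (3)·0.383 - (1)·1.104 - (-1)·-0.021) / (6) = 0.788;  u ← (1−ω)·1.801 + ω·0.788 = 0.818
  v: GS value = (-6 - (-3)·0.818 - (-1)·1.104 - (1)·-0.021) / (7) = -0.346;  v ← (1−ω)·0.383 + ω·-0.346 = -0.324
  w: GS value = (4 - (-4)·0.818 - (1)·-0.324 - (-1)·-0.021) / (9) = 0.842;  w ← (1−ω)·1.104 + ω·0.842 = 0.850
  t: GS value = (1 - (-1)·0.818 - (2)·-0.324 - (2)·0.850) / (-9) = -0.085;  t ← (1−ω)·-0.021 + ω·-0.085 = -0.083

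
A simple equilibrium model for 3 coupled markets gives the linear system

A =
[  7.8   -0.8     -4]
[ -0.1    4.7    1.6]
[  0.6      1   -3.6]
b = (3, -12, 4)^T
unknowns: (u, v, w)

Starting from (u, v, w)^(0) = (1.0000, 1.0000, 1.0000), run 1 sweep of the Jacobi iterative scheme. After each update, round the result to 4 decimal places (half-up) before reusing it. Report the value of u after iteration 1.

Iteration 1:
  u = (3 - (-0.8)·1.0000 - (-4)·1.0000) / (7.8) = 1.0000
  v = (-12 - (-0.1)·1.0000 - (1.6)·1.0000) / (4.7) = -2.8723
  w = (4 - (0.6)·1.0000 - (1)·1.0000) / (-3.6) = -0.6667

1.0000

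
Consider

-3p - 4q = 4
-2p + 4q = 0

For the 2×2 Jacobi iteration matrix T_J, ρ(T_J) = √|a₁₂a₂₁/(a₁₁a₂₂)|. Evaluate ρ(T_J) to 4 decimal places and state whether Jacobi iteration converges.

a₁₂a₂₁/(a₁₁a₂₂) = (-4)·(-2) / ((-3)·(4)) = -0.666667
ρ = √|-0.666667| = √0.666667 = 0.8165
ρ < 1, so Jacobi converges

0.8165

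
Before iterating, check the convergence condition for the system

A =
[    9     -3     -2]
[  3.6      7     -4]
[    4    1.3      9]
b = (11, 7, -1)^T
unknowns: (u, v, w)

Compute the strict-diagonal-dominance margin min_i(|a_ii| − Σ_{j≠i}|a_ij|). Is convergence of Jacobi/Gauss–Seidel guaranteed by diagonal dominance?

-0.6

row 1: |9| − (3+2) = 4
row 2: |7| − (3.6+4) = -0.6
row 3: |9| − (4+1.3) = 3.7
minimum over rows = -0.6 → not strictly diagonally dominant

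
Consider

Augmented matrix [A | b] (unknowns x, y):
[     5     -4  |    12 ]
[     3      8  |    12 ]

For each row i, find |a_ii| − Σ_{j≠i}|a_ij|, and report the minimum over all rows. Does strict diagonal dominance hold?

row 1: |5| − (4) = 1
row 2: |8| − (3) = 5
minimum over rows = 1 → strictly diagonally dominant (convergence guaranteed)

1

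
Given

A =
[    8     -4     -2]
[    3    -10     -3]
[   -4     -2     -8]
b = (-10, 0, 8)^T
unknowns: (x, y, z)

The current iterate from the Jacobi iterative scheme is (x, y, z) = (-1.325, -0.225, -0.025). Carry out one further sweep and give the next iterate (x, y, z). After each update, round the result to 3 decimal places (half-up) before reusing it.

One sweep:
  x = (-10 - (-4)·-0.225 - (-2)·-0.025) / (8) = -1.369
  y = (0 - (3)·-1.325 - (-3)·-0.025) / (-10) = -0.390
  z = (8 - (-4)·-1.325 - (-2)·-0.225) / (-8) = -0.281

(-1.369, -0.390, -0.281)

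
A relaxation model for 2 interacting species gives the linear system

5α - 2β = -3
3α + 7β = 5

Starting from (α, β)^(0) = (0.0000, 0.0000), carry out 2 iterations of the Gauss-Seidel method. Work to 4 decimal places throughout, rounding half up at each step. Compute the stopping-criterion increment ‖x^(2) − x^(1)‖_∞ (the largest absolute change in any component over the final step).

0.3886

Iteration 1:
  α = (-3 - (-2)·0.0000) / (5) = -0.6000
  β = (5 - (3)·-0.6000) / (7) = 0.9714
Iteration 2:
  α = (-3 - (-2)·0.9714) / (5) = -0.2114
  β = (5 - (3)·-0.2114) / (7) = 0.8049
Change: (0.3886, -0.1665) → max |·| = 0.3886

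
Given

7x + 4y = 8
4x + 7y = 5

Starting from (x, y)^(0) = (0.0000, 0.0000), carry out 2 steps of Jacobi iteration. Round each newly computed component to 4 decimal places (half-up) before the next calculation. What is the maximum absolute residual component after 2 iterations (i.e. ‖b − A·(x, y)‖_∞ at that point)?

2.6123

Iteration 1:
  x = (8 - (4)·0.0000) / (7) = 1.1429
  y = (5 - (4)·0.0000) / (7) = 0.7143
Iteration 2:
  x = (8 - (4)·0.7143) / (7) = 0.7347
  y = (5 - (4)·1.1429) / (7) = 0.0612
Residual b − A·x = (2.6123, 1.6328); ∞-norm = 2.6123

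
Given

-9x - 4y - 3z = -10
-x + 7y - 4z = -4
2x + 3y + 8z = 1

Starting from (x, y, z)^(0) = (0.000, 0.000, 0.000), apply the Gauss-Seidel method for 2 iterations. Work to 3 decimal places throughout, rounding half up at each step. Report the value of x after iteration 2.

Iteration 1:
  x = (-10 - (-4)·0.000 - (-3)·0.000) / (-9) = 1.111
  y = (-4 - (-1)·1.111 - (-4)·0.000) / (7) = -0.413
  z = (1 - (2)·1.111 - (3)·-0.413) / (8) = 0.002
Iteration 2:
  x = (-10 - (-4)·-0.413 - (-3)·0.002) / (-9) = 1.294
  y = (-4 - (-1)·1.294 - (-4)·0.002) / (7) = -0.385
  z = (1 - (2)·1.294 - (3)·-0.385) / (8) = -0.054

1.294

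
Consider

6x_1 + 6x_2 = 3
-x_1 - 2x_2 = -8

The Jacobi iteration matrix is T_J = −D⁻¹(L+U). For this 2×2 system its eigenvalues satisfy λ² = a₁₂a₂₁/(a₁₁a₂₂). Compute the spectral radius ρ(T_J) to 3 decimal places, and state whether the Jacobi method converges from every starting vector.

a₁₂a₂₁/(a₁₁a₂₂) = (6)·(-1) / ((6)·(-2)) = 0.500000
ρ = √|0.500000| = √0.500000 = 0.707
ρ < 1, so Jacobi converges

0.707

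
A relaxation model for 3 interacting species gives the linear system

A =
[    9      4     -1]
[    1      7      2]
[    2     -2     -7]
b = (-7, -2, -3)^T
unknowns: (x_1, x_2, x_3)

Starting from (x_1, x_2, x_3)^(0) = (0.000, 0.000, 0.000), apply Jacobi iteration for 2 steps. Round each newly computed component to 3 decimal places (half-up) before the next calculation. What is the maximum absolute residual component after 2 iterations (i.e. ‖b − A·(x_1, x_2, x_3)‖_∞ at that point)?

0.372

Iteration 1:
  x_1 = (-7 - (4)·0.000 - (-1)·0.000) / (9) = -0.778
  x_2 = (-2 - (1)·0.000 - (2)·0.000) / (7) = -0.286
  x_3 = (-3 - (2)·0.000 - (-2)·0.000) / (-7) = 0.429
Iteration 2:
  x_1 = (-7 - (4)·-0.286 - (-1)·0.429) / (9) = -0.603
  x_2 = (-2 - (1)·-0.778 - (2)·0.429) / (7) = -0.297
  x_3 = (-3 - (2)·-0.778 - (-2)·-0.286) / (-7) = 0.288
Residual b − A·x = (-0.097, 0.106, -0.372); ∞-norm = 0.372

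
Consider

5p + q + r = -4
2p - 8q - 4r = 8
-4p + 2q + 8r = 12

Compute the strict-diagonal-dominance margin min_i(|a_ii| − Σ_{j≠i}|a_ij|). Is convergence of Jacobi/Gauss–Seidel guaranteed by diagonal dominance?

2

row 1: |5| − (1+1) = 3
row 2: |-8| − (2+4) = 2
row 3: |8| − (4+2) = 2
minimum over rows = 2 → strictly diagonally dominant (convergence guaranteed)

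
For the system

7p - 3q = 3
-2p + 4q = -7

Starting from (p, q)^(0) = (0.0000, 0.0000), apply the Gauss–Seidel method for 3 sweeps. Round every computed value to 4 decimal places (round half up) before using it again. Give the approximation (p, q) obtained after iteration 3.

Iteration 1:
  p = (3 - (-3)·0.0000) / (7) = 0.4286
  q = (-7 - (-2)·0.4286) / (4) = -1.5357
Iteration 2:
  p = (3 - (-3)·-1.5357) / (7) = -0.2296
  q = (-7 - (-2)·-0.2296) / (4) = -1.8648
Iteration 3:
  p = (3 - (-3)·-1.8648) / (7) = -0.3706
  q = (-7 - (-2)·-0.3706) / (4) = -1.9353

(-0.3706, -1.9353)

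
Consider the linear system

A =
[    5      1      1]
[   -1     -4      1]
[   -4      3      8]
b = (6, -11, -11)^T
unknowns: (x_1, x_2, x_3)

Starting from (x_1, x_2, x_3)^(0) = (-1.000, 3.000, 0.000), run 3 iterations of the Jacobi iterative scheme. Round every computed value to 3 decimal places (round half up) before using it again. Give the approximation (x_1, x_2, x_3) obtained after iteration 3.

Iteration 1:
  x_1 = (6 - (1)·3.000 - (1)·0.000) / (5) = 0.600
  x_2 = (-11 - (-1)·-1.000 - (1)·0.000) / (-4) = 3.000
  x_3 = (-11 - (-4)·-1.000 - (3)·3.000) / (8) = -3.000
Iteration 2:
  x_1 = (6 - (1)·3.000 - (1)·-3.000) / (5) = 1.200
  x_2 = (-11 - (-1)·0.600 - (1)·-3.000) / (-4) = 1.850
  x_3 = (-11 - (-4)·0.600 - (3)·3.000) / (8) = -2.200
Iteration 3:
  x_1 = (6 - (1)·1.850 - (1)·-2.200) / (5) = 1.270
  x_2 = (-11 - (-1)·1.200 - (1)·-2.200) / (-4) = 1.900
  x_3 = (-11 - (-4)·1.200 - (3)·1.850) / (8) = -1.469

(1.270, 1.900, -1.469)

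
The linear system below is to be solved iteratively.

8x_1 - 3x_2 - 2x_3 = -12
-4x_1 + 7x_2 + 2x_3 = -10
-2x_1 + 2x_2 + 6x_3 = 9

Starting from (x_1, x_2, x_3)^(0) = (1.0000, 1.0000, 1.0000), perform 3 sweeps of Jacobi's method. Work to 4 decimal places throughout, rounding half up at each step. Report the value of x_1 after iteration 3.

-1.9866

Iteration 1:
  x_1 = (-12 - (-3)·1.0000 - (-2)·1.0000) / (8) = -0.8750
  x_2 = (-10 - (-4)·1.0000 - (2)·1.0000) / (7) = -1.1429
  x_3 = (9 - (-2)·1.0000 - (2)·1.0000) / (6) = 1.5000
Iteration 2:
  x_1 = (-12 - (-3)·-1.1429 - (-2)·1.5000) / (8) = -1.5536
  x_2 = (-10 - (-4)·-0.8750 - (2)·1.5000) / (7) = -2.3571
  x_3 = (9 - (-2)·-0.8750 - (2)·-1.1429) / (6) = 1.5893
Iteration 3:
  x_1 = (-12 - (-3)·-2.3571 - (-2)·1.5893) / (8) = -1.9866
  x_2 = (-10 - (-4)·-1.5536 - (2)·1.5893) / (7) = -2.7704
  x_3 = (9 - (-2)·-1.5536 - (2)·-2.3571) / (6) = 1.7678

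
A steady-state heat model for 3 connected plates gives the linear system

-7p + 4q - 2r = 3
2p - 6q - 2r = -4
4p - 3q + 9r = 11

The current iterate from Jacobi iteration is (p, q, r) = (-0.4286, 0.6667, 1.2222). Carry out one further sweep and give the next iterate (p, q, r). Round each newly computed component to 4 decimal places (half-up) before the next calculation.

(-0.3968, 0.1164, 1.6349)

One sweep:
  p = (3 - (4)·0.6667 - (-2)·1.2222) / (-7) = -0.3968
  q = (-4 - (2)·-0.4286 - (-2)·1.2222) / (-6) = 0.1164
  r = (11 - (4)·-0.4286 - (-3)·0.6667) / (9) = 1.6349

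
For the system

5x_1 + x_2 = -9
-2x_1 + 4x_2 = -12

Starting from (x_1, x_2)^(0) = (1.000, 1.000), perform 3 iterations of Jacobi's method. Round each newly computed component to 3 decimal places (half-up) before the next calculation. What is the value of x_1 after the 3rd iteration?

-1.000

Iteration 1:
  x_1 = (-9 - (1)·1.000) / (5) = -2.000
  x_2 = (-12 - (-2)·1.000) / (4) = -2.500
Iteration 2:
  x_1 = (-9 - (1)·-2.500) / (5) = -1.300
  x_2 = (-12 - (-2)·-2.000) / (4) = -4.000
Iteration 3:
  x_1 = (-9 - (1)·-4.000) / (5) = -1.000
  x_2 = (-12 - (-2)·-1.300) / (4) = -3.650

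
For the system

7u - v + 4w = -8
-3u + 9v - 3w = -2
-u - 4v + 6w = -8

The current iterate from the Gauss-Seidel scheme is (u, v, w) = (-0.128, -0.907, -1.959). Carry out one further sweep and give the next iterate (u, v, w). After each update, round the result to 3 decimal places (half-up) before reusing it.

One sweep:
  u = (-8 - (-1)·-0.907 - (4)·-1.959) / (7) = -0.153
  v = (-2 - (-3)·-0.153 - (-3)·-1.959) / (9) = -0.926
  w = (-8 - (-1)·-0.153 - (-4)·-0.926) / (6) = -1.976

(-0.153, -0.926, -1.976)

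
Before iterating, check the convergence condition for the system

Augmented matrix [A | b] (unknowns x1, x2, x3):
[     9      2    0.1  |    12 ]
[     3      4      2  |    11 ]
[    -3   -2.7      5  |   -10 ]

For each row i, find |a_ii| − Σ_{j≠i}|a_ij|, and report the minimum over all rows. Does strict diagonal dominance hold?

-1

row 1: |9| − (2+0.1) = 6.9
row 2: |4| − (3+2) = -1
row 3: |5| − (3+2.7) = -0.7
minimum over rows = -1 → not strictly diagonally dominant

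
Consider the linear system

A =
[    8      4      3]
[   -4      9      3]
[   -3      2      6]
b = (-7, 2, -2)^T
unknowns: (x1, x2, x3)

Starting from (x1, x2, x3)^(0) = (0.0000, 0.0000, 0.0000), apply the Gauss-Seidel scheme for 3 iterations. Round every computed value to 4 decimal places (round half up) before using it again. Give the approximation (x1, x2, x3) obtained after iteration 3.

(-0.7374, 0.1182, -0.7414)

Iteration 1:
  x1 = (-7 - (4)·0.0000 - (3)·0.0000) / (8) = -0.8750
  x2 = (2 - (-4)·-0.8750 - (3)·0.0000) / (9) = -0.1667
  x3 = (-2 - (-3)·-0.8750 - (2)·-0.1667) / (6) = -0.7153
Iteration 2:
  x1 = (-7 - (4)·-0.1667 - (3)·-0.7153) / (8) = -0.5234
  x2 = (2 - (-4)·-0.5234 - (3)·-0.7153) / (9) = 0.2280
  x3 = (-2 - (-3)·-0.5234 - (2)·0.2280) / (6) = -0.6710
Iteration 3:
  x1 = (-7 - (4)·0.2280 - (3)·-0.6710) / (8) = -0.7374
  x2 = (2 - (-4)·-0.7374 - (3)·-0.6710) / (9) = 0.1182
  x3 = (-2 - (-3)·-0.7374 - (2)·0.1182) / (6) = -0.7414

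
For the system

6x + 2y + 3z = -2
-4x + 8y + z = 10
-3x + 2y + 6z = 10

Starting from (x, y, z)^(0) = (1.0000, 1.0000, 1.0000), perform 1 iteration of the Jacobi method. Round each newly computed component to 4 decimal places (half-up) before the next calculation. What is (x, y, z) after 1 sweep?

Iteration 1:
  x = (-2 - (2)·1.0000 - (3)·1.0000) / (6) = -1.1667
  y = (10 - (-4)·1.0000 - (1)·1.0000) / (8) = 1.6250
  z = (10 - (-3)·1.0000 - (2)·1.0000) / (6) = 1.8333

(-1.1667, 1.6250, 1.8333)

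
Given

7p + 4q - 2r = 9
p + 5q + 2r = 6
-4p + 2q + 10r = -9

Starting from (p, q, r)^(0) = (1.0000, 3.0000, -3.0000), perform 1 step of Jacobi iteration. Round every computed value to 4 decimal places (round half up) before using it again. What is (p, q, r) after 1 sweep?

Iteration 1:
  p = (9 - (4)·3.0000 - (-2)·-3.0000) / (7) = -1.2857
  q = (6 - (1)·1.0000 - (2)·-3.0000) / (5) = 2.2000
  r = (-9 - (-4)·1.0000 - (2)·3.0000) / (10) = -1.1000

(-1.2857, 2.2000, -1.1000)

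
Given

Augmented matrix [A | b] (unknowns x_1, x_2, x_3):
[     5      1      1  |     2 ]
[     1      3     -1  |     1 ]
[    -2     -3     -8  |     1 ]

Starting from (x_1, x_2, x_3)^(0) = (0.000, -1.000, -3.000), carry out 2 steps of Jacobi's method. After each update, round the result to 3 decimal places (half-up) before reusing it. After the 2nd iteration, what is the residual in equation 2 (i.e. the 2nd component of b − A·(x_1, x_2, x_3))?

0.291

Iteration 1:
  x_1 = (2 - (1)·-1.000 - (1)·-3.000) / (5) = 1.200
  x_2 = (1 - (1)·0.000 - (-1)·-3.000) / (3) = -0.667
  x_3 = (1 - (-2)·0.000 - (-3)·-1.000) / (-8) = 0.250
Iteration 2:
  x_1 = (2 - (1)·-0.667 - (1)·0.250) / (5) = 0.483
  x_2 = (1 - (1)·1.200 - (-1)·0.250) / (3) = 0.017
  x_3 = (1 - (-2)·1.200 - (-3)·-0.667) / (-8) = -0.175
Residual b − A·x = (-0.257, 0.291, 0.617)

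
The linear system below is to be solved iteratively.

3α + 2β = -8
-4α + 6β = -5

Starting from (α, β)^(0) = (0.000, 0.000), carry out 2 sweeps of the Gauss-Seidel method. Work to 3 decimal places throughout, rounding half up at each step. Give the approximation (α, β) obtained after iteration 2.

(-0.926, -1.451)

Iteration 1:
  α = (-8 - (2)·0.000) / (3) = -2.667
  β = (-5 - (-4)·-2.667) / (6) = -2.611
Iteration 2:
  α = (-8 - (2)·-2.611) / (3) = -0.926
  β = (-5 - (-4)·-0.926) / (6) = -1.451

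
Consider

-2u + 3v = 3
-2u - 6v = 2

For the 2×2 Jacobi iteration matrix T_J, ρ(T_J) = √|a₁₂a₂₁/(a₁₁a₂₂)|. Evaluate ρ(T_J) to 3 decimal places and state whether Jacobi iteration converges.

a₁₂a₂₁/(a₁₁a₂₂) = (3)·(-2) / ((-2)·(-6)) = -0.500000
ρ = √|-0.500000| = √0.500000 = 0.707
ρ < 1, so Jacobi converges

0.707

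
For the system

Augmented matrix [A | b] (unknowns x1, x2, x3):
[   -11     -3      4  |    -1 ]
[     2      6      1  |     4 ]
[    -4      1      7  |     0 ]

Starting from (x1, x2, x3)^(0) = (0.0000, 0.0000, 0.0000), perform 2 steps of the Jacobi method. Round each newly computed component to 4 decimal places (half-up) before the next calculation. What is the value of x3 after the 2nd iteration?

Iteration 1:
  x1 = (-1 - (-3)·0.0000 - (4)·0.0000) / (-11) = 0.0909
  x2 = (4 - (2)·0.0000 - (1)·0.0000) / (6) = 0.6667
  x3 = (0 - (-4)·0.0000 - (1)·0.0000) / (7) = 0.0000
Iteration 2:
  x1 = (-1 - (-3)·0.6667 - (4)·0.0000) / (-11) = -0.0909
  x2 = (4 - (2)·0.0909 - (1)·0.0000) / (6) = 0.6364
  x3 = (0 - (-4)·0.0909 - (1)·0.6667) / (7) = -0.0433

-0.0433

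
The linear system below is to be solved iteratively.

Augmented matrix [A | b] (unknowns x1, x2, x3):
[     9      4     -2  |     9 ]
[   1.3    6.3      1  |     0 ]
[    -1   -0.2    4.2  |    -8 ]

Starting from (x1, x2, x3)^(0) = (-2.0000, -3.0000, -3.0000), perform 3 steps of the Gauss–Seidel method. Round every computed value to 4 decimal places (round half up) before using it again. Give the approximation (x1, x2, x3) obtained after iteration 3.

Iteration 1:
  x1 = (9 - (4)·-3.0000 - (-2)·-3.0000) / (9) = 1.6667
  x2 = (0 - (1.3)·1.6667 - (1)·-3.0000) / (6.3) = 0.1323
  x3 = (-8 - (-1)·1.6667 - (-0.2)·0.1323) / (4.2) = -1.5016
Iteration 2:
  x1 = (9 - (4)·0.1323 - (-2)·-1.5016) / (9) = 0.6075
  x2 = (0 - (1.3)·0.6075 - (1)·-1.5016) / (6.3) = 0.1130
  x3 = (-8 - (-1)·0.6075 - (-0.2)·0.1130) / (4.2) = -1.7547
Iteration 3:
  x1 = (9 - (4)·0.1130 - (-2)·-1.7547) / (9) = 0.5598
  x2 = (0 - (1.3)·0.5598 - (1)·-1.7547) / (6.3) = 0.1630
  x3 = (-8 - (-1)·0.5598 - (-0.2)·0.1630) / (4.2) = -1.7637

(0.5598, 0.1630, -1.7637)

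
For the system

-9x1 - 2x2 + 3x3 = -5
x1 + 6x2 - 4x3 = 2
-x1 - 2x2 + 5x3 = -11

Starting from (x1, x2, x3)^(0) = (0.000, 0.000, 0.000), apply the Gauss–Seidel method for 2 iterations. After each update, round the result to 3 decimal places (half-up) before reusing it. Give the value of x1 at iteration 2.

Iteration 1:
  x1 = (-5 - (-2)·0.000 - (3)·0.000) / (-9) = 0.556
  x2 = (2 - (1)·0.556 - (-4)·0.000) / (6) = 0.241
  x3 = (-11 - (-1)·0.556 - (-2)·0.241) / (5) = -1.992
Iteration 2:
  x1 = (-5 - (-2)·0.241 - (3)·-1.992) / (-9) = -0.162
  x2 = (2 - (1)·-0.162 - (-4)·-1.992) / (6) = -0.968
  x3 = (-11 - (-1)·-0.162 - (-2)·-0.968) / (5) = -2.620

-0.162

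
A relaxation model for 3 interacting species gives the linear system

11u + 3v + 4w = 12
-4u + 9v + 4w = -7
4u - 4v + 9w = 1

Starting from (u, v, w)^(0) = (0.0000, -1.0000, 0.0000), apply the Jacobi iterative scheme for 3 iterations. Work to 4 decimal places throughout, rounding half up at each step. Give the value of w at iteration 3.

-0.5324

Iteration 1:
  u = (12 - (3)·-1.0000 - (4)·0.0000) / (11) = 1.3636
  v = (-7 - (-4)·0.0000 - (4)·0.0000) / (9) = -0.7778
  w = (1 - (4)·0.0000 - (-4)·-1.0000) / (9) = -0.3333
Iteration 2:
  u = (12 - (3)·-0.7778 - (4)·-0.3333) / (11) = 1.4242
  v = (-7 - (-4)·1.3636 - (4)·-0.3333) / (9) = -0.0236
  w = (1 - (4)·1.3636 - (-4)·-0.7778) / (9) = -0.8406
Iteration 3:
  u = (12 - (3)·-0.0236 - (4)·-0.8406) / (11) = 1.4030
  v = (-7 - (-4)·1.4242 - (4)·-0.8406) / (9) = 0.2288
  w = (1 - (4)·1.4242 - (-4)·-0.0236) / (9) = -0.5324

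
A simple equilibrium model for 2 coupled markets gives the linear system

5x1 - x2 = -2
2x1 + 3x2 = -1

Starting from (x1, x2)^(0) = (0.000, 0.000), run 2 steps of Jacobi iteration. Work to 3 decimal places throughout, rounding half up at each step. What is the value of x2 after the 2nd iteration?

Iteration 1:
  x1 = (-2 - (-1)·0.000) / (5) = -0.400
  x2 = (-1 - (2)·0.000) / (3) = -0.333
Iteration 2:
  x1 = (-2 - (-1)·-0.333) / (5) = -0.467
  x2 = (-1 - (2)·-0.400) / (3) = -0.067

-0.067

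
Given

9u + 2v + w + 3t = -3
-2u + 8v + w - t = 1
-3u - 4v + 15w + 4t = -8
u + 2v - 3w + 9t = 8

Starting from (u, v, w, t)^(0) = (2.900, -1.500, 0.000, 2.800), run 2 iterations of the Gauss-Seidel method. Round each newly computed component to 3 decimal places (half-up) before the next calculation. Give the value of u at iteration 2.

-0.388

Iteration 1:
  u = (-3 - (2)·-1.500 - (1)·0.000 - (3)·2.800) / (9) = -0.933
  v = (1 - (-2)·-0.933 - (1)·0.000 - (-1)·2.800) / (8) = 0.242
  w = (-8 - (-3)·-0.933 - (-4)·0.242 - (4)·2.800) / (15) = -1.402
  t = (8 - (1)·-0.933 - (2)·0.242 - (-3)·-1.402) / (9) = 0.471
Iteration 2:
  u = (-3 - (2)·0.242 - (1)·-1.402 - (3)·0.471) / (9) = -0.388
  v = (1 - (-2)·-0.388 - (1)·-1.402 - (-1)·0.471) / (8) = 0.262
  w = (-8 - (-3)·-0.388 - (-4)·0.262 - (4)·0.471) / (15) = -0.667
  t = (8 - (1)·-0.388 - (2)·0.262 - (-3)·-0.667) / (9) = 0.651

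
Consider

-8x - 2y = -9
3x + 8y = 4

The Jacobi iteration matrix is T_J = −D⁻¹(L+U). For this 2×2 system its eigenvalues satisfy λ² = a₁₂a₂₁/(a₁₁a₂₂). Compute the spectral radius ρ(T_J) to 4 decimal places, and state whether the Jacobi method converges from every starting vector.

a₁₂a₂₁/(a₁₁a₂₂) = (-2)·(3) / ((-8)·(8)) = 0.093750
ρ = √|0.093750| = √0.093750 = 0.3062
ρ < 1, so Jacobi converges

0.3062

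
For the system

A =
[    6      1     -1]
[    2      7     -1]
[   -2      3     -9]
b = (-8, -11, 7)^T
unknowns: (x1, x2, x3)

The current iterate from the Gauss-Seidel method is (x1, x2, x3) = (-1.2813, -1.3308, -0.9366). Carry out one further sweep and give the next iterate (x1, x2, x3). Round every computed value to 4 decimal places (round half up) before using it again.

One sweep:
  x1 = (-8 - (1)·-1.3308 - (-1)·-0.9366) / (6) = -1.2676
  x2 = (-11 - (2)·-1.2676 - (-1)·-0.9366) / (7) = -1.3431
  x3 = (7 - (-2)·-1.2676 - (3)·-1.3431) / (-9) = -0.9438

(-1.2676, -1.3431, -0.9438)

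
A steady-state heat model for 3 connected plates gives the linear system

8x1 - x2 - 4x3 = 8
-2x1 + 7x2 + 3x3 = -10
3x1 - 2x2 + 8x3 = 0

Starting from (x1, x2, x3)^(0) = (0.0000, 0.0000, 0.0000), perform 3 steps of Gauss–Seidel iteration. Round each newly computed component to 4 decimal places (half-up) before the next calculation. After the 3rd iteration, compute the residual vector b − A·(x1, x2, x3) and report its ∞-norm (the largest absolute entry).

Iteration 1:
  x1 = (8 - (-1)·0.0000 - (-4)·0.0000) / (8) = 1.0000
  x2 = (-10 - (-2)·1.0000 - (3)·0.0000) / (7) = -1.1429
  x3 = (0 - (3)·1.0000 - (-2)·-1.1429) / (8) = -0.6607
Iteration 2:
  x1 = (8 - (-1)·-1.1429 - (-4)·-0.6607) / (8) = 0.5268
  x2 = (-10 - (-2)·0.5268 - (3)·-0.6607) / (7) = -0.9949
  x3 = (0 - (3)·0.5268 - (-2)·-0.9949) / (8) = -0.4463
Iteration 3:
  x1 = (8 - (-1)·-0.9949 - (-4)·-0.4463) / (8) = 0.6525
  x2 = (-10 - (-2)·0.6525 - (3)·-0.4463) / (7) = -1.0509
  x3 = (0 - (3)·0.6525 - (-2)·-1.0509) / (8) = -0.5074
Residual b − A·x = (-0.3005, 0.1835, -0.0001); ∞-norm = 0.3005

0.3005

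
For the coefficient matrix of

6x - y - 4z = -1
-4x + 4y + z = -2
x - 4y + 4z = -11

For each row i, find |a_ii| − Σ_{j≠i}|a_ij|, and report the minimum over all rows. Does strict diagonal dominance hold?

-1

row 1: |6| − (1+4) = 1
row 2: |4| − (4+1) = -1
row 3: |4| − (1+4) = -1
minimum over rows = -1 → not strictly diagonally dominant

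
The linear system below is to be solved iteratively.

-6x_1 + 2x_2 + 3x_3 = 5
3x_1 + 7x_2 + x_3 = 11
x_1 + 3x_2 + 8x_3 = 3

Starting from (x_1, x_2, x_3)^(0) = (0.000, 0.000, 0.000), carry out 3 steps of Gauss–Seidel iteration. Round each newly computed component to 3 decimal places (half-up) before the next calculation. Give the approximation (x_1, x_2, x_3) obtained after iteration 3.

Iteration 1:
  x_1 = (5 - (2)·0.000 - (3)·0.000) / (-6) = -0.833
  x_2 = (11 - (3)·-0.833 - (1)·0.000) / (7) = 1.928
  x_3 = (3 - (1)·-0.833 - (3)·1.928) / (8) = -0.244
Iteration 2:
  x_1 = (5 - (2)·1.928 - (3)·-0.244) / (-6) = -0.313
  x_2 = (11 - (3)·-0.313 - (1)·-0.244) / (7) = 1.740
  x_3 = (3 - (1)·-0.313 - (3)·1.740) / (8) = -0.238
Iteration 3:
  x_1 = (5 - (2)·1.740 - (3)·-0.238) / (-6) = -0.372
  x_2 = (11 - (3)·-0.372 - (1)·-0.238) / (7) = 1.765
  x_3 = (3 - (1)·-0.372 - (3)·1.765) / (8) = -0.240

(-0.372, 1.765, -0.240)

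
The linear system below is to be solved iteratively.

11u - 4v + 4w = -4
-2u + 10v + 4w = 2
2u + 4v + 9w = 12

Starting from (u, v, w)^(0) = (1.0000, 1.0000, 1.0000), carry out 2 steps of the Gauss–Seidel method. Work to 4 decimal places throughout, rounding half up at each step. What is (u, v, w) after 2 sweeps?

Iteration 1:
  u = (-4 - (-4)·1.0000 - (4)·1.0000) / (11) = -0.3636
  v = (2 - (-2)·-0.3636 - (4)·1.0000) / (10) = -0.2727
  w = (12 - (2)·-0.3636 - (4)·-0.2727) / (9) = 1.5353
Iteration 2:
  u = (-4 - (-4)·-0.2727 - (4)·1.5353) / (11) = -1.0211
  v = (2 - (-2)·-1.0211 - (4)·1.5353) / (10) = -0.6183
  w = (12 - (2)·-1.0211 - (4)·-0.6183) / (9) = 1.8350

(-1.0211, -0.6183, 1.8350)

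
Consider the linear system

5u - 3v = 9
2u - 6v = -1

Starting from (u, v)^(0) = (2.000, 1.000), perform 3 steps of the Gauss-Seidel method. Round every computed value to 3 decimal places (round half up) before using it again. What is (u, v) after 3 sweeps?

(2.376, 0.959)

Iteration 1:
  u = (9 - (-3)·1.000) / (5) = 2.400
  v = (-1 - (2)·2.400) / (-6) = 0.967
Iteration 2:
  u = (9 - (-3)·0.967) / (5) = 2.380
  v = (-1 - (2)·2.380) / (-6) = 0.960
Iteration 3:
  u = (9 - (-3)·0.960) / (5) = 2.376
  v = (-1 - (2)·2.376) / (-6) = 0.959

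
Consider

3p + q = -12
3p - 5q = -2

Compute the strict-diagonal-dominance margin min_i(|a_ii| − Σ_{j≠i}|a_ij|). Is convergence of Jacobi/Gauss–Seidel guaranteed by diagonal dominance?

2

row 1: |3| − (1) = 2
row 2: |-5| − (3) = 2
minimum over rows = 2 → strictly diagonally dominant (convergence guaranteed)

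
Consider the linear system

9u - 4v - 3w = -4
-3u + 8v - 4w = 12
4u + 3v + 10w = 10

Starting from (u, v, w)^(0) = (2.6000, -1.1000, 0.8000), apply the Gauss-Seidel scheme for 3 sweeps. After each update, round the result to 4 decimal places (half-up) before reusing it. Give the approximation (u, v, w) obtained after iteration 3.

(0.5362, 1.7783, 0.2520)

Iteration 1:
  u = (-4 - (-4)·-1.1000 - (-3)·0.8000) / (9) = -0.6667
  v = (12 - (-3)·-0.6667 - (-4)·0.8000) / (8) = 1.6500
  w = (10 - (4)·-0.6667 - (3)·1.6500) / (10) = 0.7717
Iteration 2:
  u = (-4 - (-4)·1.6500 - (-3)·0.7717) / (9) = 0.5461
  v = (12 - (-3)·0.5461 - (-4)·0.7717) / (8) = 2.0906
  w = (10 - (4)·0.5461 - (3)·2.0906) / (10) = 0.1544
Iteration 3:
  u = (-4 - (-4)·2.0906 - (-3)·0.1544) / (9) = 0.5362
  v = (12 - (-3)·0.5362 - (-4)·0.1544) / (8) = 1.7783
  w = (10 - (4)·0.5362 - (3)·1.7783) / (10) = 0.2520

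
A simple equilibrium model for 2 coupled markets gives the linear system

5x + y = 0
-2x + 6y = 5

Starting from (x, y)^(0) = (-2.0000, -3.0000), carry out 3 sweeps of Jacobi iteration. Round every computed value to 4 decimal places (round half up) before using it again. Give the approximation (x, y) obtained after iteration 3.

Iteration 1:
  x = (0 - (1)·-3.0000) / (5) = 0.6000
  y = (5 - (-2)·-2.0000) / (6) = 0.1667
Iteration 2:
  x = (0 - (1)·0.1667) / (5) = -0.0333
  y = (5 - (-2)·0.6000) / (6) = 1.0333
Iteration 3:
  x = (0 - (1)·1.0333) / (5) = -0.2067
  y = (5 - (-2)·-0.0333) / (6) = 0.8222

(-0.2067, 0.8222)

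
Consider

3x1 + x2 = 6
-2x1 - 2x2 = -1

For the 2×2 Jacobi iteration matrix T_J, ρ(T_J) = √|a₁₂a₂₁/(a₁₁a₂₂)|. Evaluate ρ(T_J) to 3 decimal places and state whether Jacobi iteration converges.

a₁₂a₂₁/(a₁₁a₂₂) = (1)·(-2) / ((3)·(-2)) = 0.333333
ρ = √|0.333333| = √0.333333 = 0.577
ρ < 1, so Jacobi converges

0.577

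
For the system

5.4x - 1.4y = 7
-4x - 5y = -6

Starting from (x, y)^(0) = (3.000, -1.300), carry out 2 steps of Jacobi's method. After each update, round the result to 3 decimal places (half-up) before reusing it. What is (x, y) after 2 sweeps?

(0.985, 0.433)

Iteration 1:
  x = (7 - (-1.4)·-1.300) / (5.4) = 0.959
  y = (-6 - (-4)·3.000) / (-5) = -1.200
Iteration 2:
  x = (7 - (-1.4)·-1.200) / (5.4) = 0.985
  y = (-6 - (-4)·0.959) / (-5) = 0.433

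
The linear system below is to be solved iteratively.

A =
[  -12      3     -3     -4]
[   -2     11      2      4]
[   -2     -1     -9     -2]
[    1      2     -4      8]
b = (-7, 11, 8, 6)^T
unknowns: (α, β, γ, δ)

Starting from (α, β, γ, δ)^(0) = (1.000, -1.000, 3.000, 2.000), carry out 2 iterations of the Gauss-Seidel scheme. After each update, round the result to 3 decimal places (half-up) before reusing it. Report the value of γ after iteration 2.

Iteration 1:
  α = (-7 - (3)·-1.000 - (-3)·3.000 - (-4)·2.000) / (-12) = -1.083
  β = (11 - (-2)·-1.083 - (2)·3.000 - (4)·2.000) / (11) = -0.470
  γ = (8 - (-2)·-1.083 - (-1)·-0.470 - (-2)·2.000) / (-9) = -1.040
  δ = (6 - (1)·-1.083 - (2)·-0.470 - (-4)·-1.040) / (8) = 0.483
Iteration 2:
  α = (-7 - (3)·-0.470 - (-3)·-1.040 - (-4)·0.483) / (-12) = 0.565
  β = (11 - (-2)·0.565 - (2)·-1.040 - (4)·0.483) / (11) = 1.116
  γ = (8 - (-2)·0.565 - (-1)·1.116 - (-2)·0.483) / (-9) = -1.246
  δ = (6 - (1)·0.565 - (2)·1.116 - (-4)·-1.246) / (8) = -0.223

-1.246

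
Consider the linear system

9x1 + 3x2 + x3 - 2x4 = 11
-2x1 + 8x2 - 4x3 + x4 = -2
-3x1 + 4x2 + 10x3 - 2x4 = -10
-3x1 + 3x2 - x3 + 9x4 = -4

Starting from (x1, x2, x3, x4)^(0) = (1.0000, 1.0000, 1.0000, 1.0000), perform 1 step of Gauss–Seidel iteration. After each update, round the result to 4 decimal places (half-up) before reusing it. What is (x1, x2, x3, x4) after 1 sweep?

(1.0000, 0.3750, -0.6500, -0.3083)

Iteration 1:
  x1 = (11 - (3)·1.0000 - (1)·1.0000 - (-2)·1.0000) / (9) = 1.0000
  x2 = (-2 - (-2)·1.0000 - (-4)·1.0000 - (1)·1.0000) / (8) = 0.3750
  x3 = (-10 - (-3)·1.0000 - (4)·0.3750 - (-2)·1.0000) / (10) = -0.6500
  x4 = (-4 - (-3)·1.0000 - (3)·0.3750 - (-1)·-0.6500) / (9) = -0.3083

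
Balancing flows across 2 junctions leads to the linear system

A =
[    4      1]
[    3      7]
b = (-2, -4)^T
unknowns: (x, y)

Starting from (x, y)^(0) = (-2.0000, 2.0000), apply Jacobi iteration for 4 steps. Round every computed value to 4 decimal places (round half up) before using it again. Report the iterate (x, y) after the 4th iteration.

(-0.4184, -0.3724)

Iteration 1:
  x = (-2 - (1)·2.0000) / (4) = -1.0000
  y = (-4 - (3)·-2.0000) / (7) = 0.2857
Iteration 2:
  x = (-2 - (1)·0.2857) / (4) = -0.5714
  y = (-4 - (3)·-1.0000) / (7) = -0.1429
Iteration 3:
  x = (-2 - (1)·-0.1429) / (4) = -0.4643
  y = (-4 - (3)·-0.5714) / (7) = -0.3265
Iteration 4:
  x = (-2 - (1)·-0.3265) / (4) = -0.4184
  y = (-4 - (3)·-0.4643) / (7) = -0.3724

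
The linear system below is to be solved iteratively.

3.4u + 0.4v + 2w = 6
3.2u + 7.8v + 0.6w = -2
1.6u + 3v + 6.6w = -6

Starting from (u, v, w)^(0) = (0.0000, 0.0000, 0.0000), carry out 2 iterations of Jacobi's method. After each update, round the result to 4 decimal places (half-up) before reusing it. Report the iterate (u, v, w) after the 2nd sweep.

(2.3296, -0.9105, -1.2204)

Iteration 1:
  u = (6 - (0.4)·0.0000 - (2)·0.0000) / (3.4) = 1.7647
  v = (-2 - (3.2)·0.0000 - (0.6)·0.0000) / (7.8) = -0.2564
  w = (-6 - (1.6)·0.0000 - (3)·0.0000) / (6.6) = -0.9091
Iteration 2:
  u = (6 - (0.4)·-0.2564 - (2)·-0.9091) / (3.4) = 2.3296
  v = (-2 - (3.2)·1.7647 - (0.6)·-0.9091) / (7.8) = -0.9105
  w = (-6 - (1.6)·1.7647 - (3)·-0.2564) / (6.6) = -1.2204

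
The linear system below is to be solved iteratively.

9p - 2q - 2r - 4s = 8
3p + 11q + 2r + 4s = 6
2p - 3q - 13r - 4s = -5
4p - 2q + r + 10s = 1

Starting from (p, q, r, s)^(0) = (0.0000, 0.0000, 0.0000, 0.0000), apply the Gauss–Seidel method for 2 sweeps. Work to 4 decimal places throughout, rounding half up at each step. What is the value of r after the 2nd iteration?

Iteration 1:
  p = (8 - (-2)·0.0000 - (-2)·0.0000 - (-4)·0.0000) / (9) = 0.8889
  q = (6 - (3)·0.8889 - (2)·0.0000 - (4)·0.0000) / (11) = 0.3030
  r = (-5 - (2)·0.8889 - (-3)·0.3030 - (-4)·0.0000) / (-13) = 0.4514
  s = (1 - (4)·0.8889 - (-2)·0.3030 - (1)·0.4514) / (10) = -0.2401
Iteration 2:
  p = (8 - (-2)·0.3030 - (-2)·0.4514 - (-4)·-0.2401) / (9) = 0.9498
  q = (6 - (3)·0.9498 - (2)·0.4514 - (4)·-0.2401) / (11) = 0.2917
  r = (-5 - (2)·0.9498 - (-3)·0.2917 - (-4)·-0.2401) / (-13) = 0.5373
  s = (1 - (4)·0.9498 - (-2)·0.2917 - (1)·0.5373) / (10) = -0.2753

0.5373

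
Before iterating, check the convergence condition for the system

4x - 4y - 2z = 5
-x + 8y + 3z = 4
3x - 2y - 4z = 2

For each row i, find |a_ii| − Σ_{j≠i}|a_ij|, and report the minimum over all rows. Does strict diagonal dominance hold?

row 1: |4| − (4+2) = -2
row 2: |8| − (1+3) = 4
row 3: |-4| − (3+2) = -1
minimum over rows = -2 → not strictly diagonally dominant

-2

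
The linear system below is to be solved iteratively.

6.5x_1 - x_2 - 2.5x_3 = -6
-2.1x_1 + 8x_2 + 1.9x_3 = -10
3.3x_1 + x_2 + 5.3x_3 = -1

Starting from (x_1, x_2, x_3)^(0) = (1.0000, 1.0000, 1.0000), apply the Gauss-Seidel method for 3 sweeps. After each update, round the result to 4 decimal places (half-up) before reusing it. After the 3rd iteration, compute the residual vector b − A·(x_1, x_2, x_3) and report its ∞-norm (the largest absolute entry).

0.2696

Iteration 1:
  x_1 = (-6 - (-1)·1.0000 - (-2.5)·1.0000) / (6.5) = -0.3846
  x_2 = (-10 - (-2.1)·-0.3846 - (1.9)·1.0000) / (8) = -1.5885
  x_3 = (-1 - (3.3)·-0.3846 - (1)·-1.5885) / (5.3) = 0.3505
Iteration 2:
  x_1 = (-6 - (-1)·-1.5885 - (-2.5)·0.3505) / (6.5) = -1.0327
  x_2 = (-10 - (-2.1)·-1.0327 - (1.9)·0.3505) / (8) = -1.6043
  x_3 = (-1 - (3.3)·-1.0327 - (1)·-1.6043) / (5.3) = 0.7570
Iteration 3:
  x_1 = (-6 - (-1)·-1.6043 - (-2.5)·0.7570) / (6.5) = -0.8787
  x_2 = (-10 - (-2.1)·-0.8787 - (1.9)·0.7570) / (8) = -1.6604
  x_3 = (-1 - (3.3)·-0.8787 - (1)·-1.6604) / (5.3) = 0.6717
Residual b − A·x = (-0.2696, 0.1617, 0.0001); ∞-norm = 0.2696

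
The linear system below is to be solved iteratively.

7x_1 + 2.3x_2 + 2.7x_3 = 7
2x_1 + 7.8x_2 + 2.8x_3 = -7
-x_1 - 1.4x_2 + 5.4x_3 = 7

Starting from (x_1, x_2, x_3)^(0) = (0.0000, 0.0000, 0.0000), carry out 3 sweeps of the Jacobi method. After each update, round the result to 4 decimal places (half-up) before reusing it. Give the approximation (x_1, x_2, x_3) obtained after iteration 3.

(1.0503, -1.5495, 1.0237)

Iteration 1:
  x_1 = (7 - (2.3)·0.0000 - (2.7)·0.0000) / (7) = 1.0000
  x_2 = (-7 - (2)·0.0000 - (2.8)·0.0000) / (7.8) = -0.8974
  x_3 = (7 - (-1)·0.0000 - (-1.4)·0.0000) / (5.4) = 1.2963
Iteration 2:
  x_1 = (7 - (2.3)·-0.8974 - (2.7)·1.2963) / (7) = 0.7949
  x_2 = (-7 - (2)·1.0000 - (2.8)·1.2963) / (7.8) = -1.6192
  x_3 = (7 - (-1)·1.0000 - (-1.4)·-0.8974) / (5.4) = 1.2488
Iteration 3:
  x_1 = (7 - (2.3)·-1.6192 - (2.7)·1.2488) / (7) = 1.0503
  x_2 = (-7 - (2)·0.7949 - (2.8)·1.2488) / (7.8) = -1.5495
  x_3 = (7 - (-1)·0.7949 - (-1.4)·-1.6192) / (5.4) = 1.0237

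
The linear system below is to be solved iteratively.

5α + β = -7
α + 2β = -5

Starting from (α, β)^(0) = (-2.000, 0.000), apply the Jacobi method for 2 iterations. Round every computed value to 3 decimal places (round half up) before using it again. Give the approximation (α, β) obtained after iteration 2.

Iteration 1:
  α = (-7 - (1)·0.000) / (5) = -1.400
  β = (-5 - (1)·-2.000) / (2) = -1.500
Iteration 2:
  α = (-7 - (1)·-1.500) / (5) = -1.100
  β = (-5 - (1)·-1.400) / (2) = -1.800

(-1.100, -1.800)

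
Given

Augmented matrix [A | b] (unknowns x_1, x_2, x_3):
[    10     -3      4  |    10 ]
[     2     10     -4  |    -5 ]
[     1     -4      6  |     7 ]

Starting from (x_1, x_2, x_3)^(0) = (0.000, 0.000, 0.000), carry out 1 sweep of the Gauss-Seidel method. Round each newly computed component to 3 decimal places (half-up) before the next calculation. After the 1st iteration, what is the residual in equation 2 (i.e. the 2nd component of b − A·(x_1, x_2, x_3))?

2.132

Iteration 1:
  x_1 = (10 - (-3)·0.000 - (4)·0.000) / (10) = 1.000
  x_2 = (-5 - (2)·1.000 - (-4)·0.000) / (10) = -0.700
  x_3 = (7 - (1)·1.000 - (-4)·-0.700) / (6) = 0.533
Residual b − A·x = (-4.232, 2.132, 0.002)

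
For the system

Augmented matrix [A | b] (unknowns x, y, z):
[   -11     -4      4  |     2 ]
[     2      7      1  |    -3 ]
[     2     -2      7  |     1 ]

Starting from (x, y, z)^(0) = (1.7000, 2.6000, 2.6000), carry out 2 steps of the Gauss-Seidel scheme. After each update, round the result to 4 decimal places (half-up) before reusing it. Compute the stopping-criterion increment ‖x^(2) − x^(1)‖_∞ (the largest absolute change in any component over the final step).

Iteration 1:
  x = (2 - (-4)·2.6000 - (4)·2.6000) / (-11) = -0.1818
  y = (-3 - (2)·-0.1818 - (1)·2.6000) / (7) = -0.7481
  z = (1 - (2)·-0.1818 - (-2)·-0.7481) / (7) = -0.0189
Iteration 2:
  x = (2 - (-4)·-0.7481 - (4)·-0.0189) / (-11) = 0.0833
  y = (-3 - (2)·0.0833 - (1)·-0.0189) / (7) = -0.4497
  z = (1 - (2)·0.0833 - (-2)·-0.4497) / (7) = -0.0094
Change: (0.2651, 0.2984, 0.0095) → max |·| = 0.2984

0.2984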